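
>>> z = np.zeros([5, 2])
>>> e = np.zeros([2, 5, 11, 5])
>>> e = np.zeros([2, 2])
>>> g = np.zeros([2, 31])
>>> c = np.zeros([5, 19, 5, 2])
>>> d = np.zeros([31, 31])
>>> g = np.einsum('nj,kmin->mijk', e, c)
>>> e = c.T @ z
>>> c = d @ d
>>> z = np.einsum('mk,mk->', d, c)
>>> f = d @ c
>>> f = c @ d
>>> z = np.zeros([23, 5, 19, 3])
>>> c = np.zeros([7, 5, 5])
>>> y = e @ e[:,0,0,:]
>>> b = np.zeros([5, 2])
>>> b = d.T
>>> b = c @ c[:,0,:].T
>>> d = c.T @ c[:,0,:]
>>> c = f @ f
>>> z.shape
(23, 5, 19, 3)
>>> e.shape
(2, 5, 19, 2)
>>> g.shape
(19, 5, 2, 5)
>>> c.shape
(31, 31)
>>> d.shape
(5, 5, 5)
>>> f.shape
(31, 31)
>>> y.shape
(2, 5, 19, 2)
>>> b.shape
(7, 5, 7)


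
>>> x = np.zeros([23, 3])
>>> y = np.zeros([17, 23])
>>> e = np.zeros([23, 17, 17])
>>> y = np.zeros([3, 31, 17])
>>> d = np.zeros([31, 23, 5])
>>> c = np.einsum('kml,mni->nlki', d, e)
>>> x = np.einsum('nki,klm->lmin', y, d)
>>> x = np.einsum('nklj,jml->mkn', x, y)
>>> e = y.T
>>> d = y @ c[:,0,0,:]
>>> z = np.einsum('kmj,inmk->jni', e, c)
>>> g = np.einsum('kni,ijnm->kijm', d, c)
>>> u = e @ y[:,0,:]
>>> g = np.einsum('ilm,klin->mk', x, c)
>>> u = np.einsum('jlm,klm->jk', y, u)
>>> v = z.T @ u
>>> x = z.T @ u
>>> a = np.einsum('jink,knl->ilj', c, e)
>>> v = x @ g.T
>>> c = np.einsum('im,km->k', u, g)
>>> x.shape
(17, 5, 17)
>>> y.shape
(3, 31, 17)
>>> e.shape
(17, 31, 3)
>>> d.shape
(3, 31, 17)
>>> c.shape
(23,)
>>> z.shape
(3, 5, 17)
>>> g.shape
(23, 17)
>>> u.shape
(3, 17)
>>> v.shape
(17, 5, 23)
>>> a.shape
(5, 3, 17)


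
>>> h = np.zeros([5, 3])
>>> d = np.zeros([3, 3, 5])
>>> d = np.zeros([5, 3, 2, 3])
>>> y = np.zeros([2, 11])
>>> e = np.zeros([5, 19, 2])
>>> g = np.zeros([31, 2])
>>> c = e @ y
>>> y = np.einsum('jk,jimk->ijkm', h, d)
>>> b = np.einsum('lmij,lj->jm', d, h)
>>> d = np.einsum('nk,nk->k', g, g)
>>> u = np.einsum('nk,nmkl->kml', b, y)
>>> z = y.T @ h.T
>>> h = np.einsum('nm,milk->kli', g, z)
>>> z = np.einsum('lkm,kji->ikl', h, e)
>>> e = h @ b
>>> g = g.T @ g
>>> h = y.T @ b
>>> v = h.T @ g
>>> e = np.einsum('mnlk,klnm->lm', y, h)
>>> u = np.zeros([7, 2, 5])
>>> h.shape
(2, 3, 5, 3)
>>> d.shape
(2,)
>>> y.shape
(3, 5, 3, 2)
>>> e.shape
(3, 3)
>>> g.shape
(2, 2)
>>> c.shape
(5, 19, 11)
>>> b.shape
(3, 3)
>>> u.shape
(7, 2, 5)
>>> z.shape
(2, 5, 5)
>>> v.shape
(3, 5, 3, 2)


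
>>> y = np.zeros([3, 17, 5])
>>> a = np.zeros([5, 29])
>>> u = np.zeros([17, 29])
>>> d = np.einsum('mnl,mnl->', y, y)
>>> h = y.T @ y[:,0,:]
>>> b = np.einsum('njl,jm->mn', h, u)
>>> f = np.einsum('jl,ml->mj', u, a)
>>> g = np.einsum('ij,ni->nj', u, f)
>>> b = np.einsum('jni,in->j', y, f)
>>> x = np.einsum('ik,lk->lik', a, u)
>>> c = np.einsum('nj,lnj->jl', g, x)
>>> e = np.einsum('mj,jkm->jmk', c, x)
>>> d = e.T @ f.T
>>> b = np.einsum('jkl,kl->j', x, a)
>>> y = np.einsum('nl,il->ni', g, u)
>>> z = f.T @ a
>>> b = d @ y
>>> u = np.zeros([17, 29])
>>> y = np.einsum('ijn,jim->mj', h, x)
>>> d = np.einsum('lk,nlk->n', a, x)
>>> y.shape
(29, 17)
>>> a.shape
(5, 29)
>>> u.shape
(17, 29)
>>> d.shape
(17,)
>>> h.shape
(5, 17, 5)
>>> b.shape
(5, 29, 17)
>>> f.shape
(5, 17)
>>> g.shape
(5, 29)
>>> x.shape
(17, 5, 29)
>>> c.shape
(29, 17)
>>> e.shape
(17, 29, 5)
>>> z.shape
(17, 29)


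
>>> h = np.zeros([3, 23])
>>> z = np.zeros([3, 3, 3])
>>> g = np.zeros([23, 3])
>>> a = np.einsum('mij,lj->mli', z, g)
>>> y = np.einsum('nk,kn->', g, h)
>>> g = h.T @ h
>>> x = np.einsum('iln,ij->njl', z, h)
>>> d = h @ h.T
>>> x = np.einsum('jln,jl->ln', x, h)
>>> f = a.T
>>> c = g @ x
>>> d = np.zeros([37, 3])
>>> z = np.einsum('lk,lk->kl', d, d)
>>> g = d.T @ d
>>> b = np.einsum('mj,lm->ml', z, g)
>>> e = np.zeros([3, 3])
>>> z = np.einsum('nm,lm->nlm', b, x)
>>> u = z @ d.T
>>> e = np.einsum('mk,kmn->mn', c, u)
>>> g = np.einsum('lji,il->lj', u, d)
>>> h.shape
(3, 23)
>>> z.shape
(3, 23, 3)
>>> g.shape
(3, 23)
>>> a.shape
(3, 23, 3)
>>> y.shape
()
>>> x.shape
(23, 3)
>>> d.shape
(37, 3)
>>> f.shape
(3, 23, 3)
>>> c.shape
(23, 3)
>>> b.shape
(3, 3)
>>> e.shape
(23, 37)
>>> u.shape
(3, 23, 37)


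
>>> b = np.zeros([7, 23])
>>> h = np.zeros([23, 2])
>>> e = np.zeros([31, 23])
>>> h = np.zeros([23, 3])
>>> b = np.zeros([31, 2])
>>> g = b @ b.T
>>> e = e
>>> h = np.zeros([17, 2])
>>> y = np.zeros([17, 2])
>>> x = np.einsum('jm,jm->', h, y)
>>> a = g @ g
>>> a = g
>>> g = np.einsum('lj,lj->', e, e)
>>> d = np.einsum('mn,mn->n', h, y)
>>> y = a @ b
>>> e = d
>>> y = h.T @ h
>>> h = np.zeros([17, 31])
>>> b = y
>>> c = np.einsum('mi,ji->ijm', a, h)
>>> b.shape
(2, 2)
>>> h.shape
(17, 31)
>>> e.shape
(2,)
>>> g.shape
()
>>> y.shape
(2, 2)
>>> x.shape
()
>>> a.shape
(31, 31)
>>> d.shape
(2,)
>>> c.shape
(31, 17, 31)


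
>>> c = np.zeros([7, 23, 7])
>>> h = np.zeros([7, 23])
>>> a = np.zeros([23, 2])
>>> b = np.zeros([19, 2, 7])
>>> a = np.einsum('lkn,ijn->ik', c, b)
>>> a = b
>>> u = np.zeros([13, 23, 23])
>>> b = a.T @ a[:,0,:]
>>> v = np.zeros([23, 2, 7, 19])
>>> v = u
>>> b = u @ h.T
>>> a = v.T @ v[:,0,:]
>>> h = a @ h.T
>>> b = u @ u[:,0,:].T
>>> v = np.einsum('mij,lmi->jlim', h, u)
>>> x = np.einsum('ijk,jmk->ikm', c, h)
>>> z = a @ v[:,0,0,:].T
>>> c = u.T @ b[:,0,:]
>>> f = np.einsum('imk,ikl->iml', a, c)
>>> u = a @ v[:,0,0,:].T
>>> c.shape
(23, 23, 13)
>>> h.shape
(23, 23, 7)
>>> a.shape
(23, 23, 23)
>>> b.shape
(13, 23, 13)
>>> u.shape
(23, 23, 7)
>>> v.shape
(7, 13, 23, 23)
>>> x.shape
(7, 7, 23)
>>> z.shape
(23, 23, 7)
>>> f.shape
(23, 23, 13)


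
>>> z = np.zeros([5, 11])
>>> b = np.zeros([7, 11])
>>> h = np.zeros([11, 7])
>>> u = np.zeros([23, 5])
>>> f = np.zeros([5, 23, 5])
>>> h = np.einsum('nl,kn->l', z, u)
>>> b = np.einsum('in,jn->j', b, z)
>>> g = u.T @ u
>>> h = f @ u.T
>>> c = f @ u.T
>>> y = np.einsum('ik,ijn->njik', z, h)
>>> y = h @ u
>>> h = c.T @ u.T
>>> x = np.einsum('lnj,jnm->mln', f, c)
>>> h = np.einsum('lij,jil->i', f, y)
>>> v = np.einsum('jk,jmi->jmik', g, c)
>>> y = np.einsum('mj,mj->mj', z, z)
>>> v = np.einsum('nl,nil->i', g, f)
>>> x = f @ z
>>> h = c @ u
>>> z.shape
(5, 11)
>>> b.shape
(5,)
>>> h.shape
(5, 23, 5)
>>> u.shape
(23, 5)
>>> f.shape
(5, 23, 5)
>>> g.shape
(5, 5)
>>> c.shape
(5, 23, 23)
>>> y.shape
(5, 11)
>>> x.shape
(5, 23, 11)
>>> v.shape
(23,)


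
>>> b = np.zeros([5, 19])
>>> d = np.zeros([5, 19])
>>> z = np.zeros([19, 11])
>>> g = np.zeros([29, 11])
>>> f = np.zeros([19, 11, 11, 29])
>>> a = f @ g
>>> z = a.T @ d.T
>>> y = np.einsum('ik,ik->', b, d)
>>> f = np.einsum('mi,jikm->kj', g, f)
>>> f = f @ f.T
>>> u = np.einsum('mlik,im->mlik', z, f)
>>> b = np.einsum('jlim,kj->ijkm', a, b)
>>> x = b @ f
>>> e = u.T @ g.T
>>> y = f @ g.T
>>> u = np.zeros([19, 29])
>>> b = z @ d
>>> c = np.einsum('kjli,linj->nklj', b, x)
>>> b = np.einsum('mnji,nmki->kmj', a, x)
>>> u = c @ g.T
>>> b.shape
(5, 19, 11)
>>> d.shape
(5, 19)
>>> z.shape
(11, 11, 11, 5)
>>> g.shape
(29, 11)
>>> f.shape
(11, 11)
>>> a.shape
(19, 11, 11, 11)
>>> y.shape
(11, 29)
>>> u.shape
(5, 11, 11, 29)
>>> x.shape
(11, 19, 5, 11)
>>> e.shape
(5, 11, 11, 29)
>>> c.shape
(5, 11, 11, 11)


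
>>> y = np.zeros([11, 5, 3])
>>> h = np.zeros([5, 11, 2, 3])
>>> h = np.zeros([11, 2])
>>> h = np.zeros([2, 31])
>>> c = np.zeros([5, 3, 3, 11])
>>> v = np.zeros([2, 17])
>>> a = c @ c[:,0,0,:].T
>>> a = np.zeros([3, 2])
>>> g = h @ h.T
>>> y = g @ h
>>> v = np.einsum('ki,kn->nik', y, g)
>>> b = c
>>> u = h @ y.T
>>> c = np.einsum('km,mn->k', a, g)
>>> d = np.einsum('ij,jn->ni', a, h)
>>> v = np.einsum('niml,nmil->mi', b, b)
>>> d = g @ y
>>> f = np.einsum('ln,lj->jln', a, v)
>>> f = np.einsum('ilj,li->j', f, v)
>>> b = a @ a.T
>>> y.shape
(2, 31)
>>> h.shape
(2, 31)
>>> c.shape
(3,)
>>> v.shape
(3, 3)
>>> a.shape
(3, 2)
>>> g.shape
(2, 2)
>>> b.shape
(3, 3)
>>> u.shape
(2, 2)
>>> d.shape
(2, 31)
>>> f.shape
(2,)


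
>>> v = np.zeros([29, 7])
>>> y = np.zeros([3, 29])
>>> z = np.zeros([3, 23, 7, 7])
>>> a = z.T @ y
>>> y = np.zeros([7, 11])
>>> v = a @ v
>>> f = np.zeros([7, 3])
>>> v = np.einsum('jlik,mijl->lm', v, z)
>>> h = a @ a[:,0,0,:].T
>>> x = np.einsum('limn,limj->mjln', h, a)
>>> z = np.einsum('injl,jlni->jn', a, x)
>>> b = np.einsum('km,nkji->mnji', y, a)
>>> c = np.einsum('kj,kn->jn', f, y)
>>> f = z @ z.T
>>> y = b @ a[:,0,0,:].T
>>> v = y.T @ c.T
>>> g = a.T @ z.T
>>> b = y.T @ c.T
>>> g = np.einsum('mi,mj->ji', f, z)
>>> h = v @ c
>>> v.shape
(7, 23, 7, 3)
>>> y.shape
(11, 7, 23, 7)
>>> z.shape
(23, 7)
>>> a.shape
(7, 7, 23, 29)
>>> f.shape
(23, 23)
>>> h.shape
(7, 23, 7, 11)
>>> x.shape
(23, 29, 7, 7)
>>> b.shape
(7, 23, 7, 3)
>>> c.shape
(3, 11)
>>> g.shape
(7, 23)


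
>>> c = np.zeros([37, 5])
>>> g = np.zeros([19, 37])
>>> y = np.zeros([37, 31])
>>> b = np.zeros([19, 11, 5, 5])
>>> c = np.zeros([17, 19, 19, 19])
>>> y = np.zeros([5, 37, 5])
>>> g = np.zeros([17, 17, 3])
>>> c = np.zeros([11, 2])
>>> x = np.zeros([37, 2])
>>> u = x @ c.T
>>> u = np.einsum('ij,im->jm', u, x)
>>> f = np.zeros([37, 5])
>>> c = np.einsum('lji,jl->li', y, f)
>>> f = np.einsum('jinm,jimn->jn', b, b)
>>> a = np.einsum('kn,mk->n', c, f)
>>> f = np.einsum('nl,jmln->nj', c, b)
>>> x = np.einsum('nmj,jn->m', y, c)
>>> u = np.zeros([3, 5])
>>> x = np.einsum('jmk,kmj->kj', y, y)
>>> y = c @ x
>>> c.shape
(5, 5)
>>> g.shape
(17, 17, 3)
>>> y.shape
(5, 5)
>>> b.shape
(19, 11, 5, 5)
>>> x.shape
(5, 5)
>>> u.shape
(3, 5)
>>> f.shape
(5, 19)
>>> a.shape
(5,)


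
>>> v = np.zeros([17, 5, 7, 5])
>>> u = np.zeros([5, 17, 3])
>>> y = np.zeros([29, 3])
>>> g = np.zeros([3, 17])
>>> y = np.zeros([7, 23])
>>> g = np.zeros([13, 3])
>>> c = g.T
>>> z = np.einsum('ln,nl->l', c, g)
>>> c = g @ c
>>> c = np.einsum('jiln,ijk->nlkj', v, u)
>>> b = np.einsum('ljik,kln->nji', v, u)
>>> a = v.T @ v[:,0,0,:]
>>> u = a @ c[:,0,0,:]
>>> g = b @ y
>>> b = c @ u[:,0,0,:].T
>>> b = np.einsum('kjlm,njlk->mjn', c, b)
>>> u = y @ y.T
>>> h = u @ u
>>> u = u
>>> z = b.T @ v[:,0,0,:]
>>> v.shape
(17, 5, 7, 5)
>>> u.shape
(7, 7)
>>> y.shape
(7, 23)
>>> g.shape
(3, 5, 23)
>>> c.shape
(5, 7, 3, 17)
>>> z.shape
(5, 7, 5)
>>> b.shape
(17, 7, 5)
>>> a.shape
(5, 7, 5, 5)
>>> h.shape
(7, 7)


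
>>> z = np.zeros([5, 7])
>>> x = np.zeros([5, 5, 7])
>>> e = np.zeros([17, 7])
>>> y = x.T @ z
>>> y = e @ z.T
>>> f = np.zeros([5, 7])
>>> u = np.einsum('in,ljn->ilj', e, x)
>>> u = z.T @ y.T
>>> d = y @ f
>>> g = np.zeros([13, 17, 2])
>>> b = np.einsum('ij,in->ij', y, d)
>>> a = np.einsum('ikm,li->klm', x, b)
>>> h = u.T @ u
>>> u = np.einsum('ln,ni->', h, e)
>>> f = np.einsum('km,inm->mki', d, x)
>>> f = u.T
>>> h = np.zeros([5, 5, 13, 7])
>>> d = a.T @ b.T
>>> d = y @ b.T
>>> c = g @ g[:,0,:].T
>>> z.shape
(5, 7)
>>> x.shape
(5, 5, 7)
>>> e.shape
(17, 7)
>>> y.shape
(17, 5)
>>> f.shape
()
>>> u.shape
()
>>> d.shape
(17, 17)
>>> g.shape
(13, 17, 2)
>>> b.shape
(17, 5)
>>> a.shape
(5, 17, 7)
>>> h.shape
(5, 5, 13, 7)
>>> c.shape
(13, 17, 13)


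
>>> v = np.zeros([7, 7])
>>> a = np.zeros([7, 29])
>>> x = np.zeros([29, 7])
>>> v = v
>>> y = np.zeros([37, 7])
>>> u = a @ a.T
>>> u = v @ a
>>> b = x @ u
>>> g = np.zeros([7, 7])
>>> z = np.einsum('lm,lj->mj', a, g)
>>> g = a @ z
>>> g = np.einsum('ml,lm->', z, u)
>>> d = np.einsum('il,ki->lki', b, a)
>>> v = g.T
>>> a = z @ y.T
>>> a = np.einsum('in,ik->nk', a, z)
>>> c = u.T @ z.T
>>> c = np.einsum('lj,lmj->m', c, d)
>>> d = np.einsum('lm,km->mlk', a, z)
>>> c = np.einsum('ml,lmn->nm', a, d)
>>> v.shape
()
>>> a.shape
(37, 7)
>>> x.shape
(29, 7)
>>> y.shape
(37, 7)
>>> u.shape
(7, 29)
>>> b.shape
(29, 29)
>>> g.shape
()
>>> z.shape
(29, 7)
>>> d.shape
(7, 37, 29)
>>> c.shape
(29, 37)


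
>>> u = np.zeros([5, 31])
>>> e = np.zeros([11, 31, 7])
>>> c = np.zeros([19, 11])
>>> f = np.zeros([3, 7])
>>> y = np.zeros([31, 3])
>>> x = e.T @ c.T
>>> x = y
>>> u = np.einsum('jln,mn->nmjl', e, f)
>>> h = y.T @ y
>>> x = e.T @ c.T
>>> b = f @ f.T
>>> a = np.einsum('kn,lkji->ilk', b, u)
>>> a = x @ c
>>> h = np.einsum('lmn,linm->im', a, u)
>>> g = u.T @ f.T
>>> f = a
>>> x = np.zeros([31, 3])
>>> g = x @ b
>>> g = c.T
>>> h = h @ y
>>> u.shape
(7, 3, 11, 31)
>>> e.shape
(11, 31, 7)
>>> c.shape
(19, 11)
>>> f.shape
(7, 31, 11)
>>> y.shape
(31, 3)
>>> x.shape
(31, 3)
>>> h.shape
(3, 3)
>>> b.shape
(3, 3)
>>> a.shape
(7, 31, 11)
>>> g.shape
(11, 19)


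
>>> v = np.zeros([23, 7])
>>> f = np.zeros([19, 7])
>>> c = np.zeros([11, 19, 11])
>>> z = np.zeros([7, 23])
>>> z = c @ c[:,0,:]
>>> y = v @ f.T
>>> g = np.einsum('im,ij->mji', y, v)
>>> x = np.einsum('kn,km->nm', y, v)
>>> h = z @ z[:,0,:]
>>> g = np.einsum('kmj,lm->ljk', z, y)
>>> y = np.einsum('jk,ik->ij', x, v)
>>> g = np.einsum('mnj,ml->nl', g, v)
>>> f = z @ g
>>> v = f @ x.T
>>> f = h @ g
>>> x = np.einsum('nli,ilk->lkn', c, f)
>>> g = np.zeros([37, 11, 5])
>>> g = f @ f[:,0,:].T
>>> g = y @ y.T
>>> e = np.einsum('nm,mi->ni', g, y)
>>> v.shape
(11, 19, 19)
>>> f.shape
(11, 19, 7)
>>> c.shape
(11, 19, 11)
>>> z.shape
(11, 19, 11)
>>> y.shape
(23, 19)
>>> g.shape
(23, 23)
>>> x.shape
(19, 7, 11)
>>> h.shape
(11, 19, 11)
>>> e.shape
(23, 19)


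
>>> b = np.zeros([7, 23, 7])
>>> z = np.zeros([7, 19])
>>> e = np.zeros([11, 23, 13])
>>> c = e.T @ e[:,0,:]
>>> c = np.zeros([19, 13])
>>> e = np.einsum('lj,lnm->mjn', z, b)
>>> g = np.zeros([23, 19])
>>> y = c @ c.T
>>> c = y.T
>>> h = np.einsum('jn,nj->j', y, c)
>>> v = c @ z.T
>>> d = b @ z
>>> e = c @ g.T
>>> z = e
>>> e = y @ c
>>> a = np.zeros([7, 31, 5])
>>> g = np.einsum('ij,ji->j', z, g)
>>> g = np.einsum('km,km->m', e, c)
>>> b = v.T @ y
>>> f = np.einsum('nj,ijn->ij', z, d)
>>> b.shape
(7, 19)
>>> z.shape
(19, 23)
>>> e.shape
(19, 19)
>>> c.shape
(19, 19)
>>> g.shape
(19,)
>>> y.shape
(19, 19)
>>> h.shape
(19,)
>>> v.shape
(19, 7)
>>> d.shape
(7, 23, 19)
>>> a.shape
(7, 31, 5)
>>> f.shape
(7, 23)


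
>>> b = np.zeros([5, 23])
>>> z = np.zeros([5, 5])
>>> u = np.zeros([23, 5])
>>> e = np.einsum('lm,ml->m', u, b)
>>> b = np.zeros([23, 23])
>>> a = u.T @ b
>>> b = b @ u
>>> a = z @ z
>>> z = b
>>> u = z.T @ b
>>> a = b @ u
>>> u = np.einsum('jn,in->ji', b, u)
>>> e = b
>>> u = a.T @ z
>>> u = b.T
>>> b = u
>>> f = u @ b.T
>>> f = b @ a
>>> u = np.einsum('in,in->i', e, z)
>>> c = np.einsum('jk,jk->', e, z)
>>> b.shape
(5, 23)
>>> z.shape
(23, 5)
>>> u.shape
(23,)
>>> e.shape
(23, 5)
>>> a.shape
(23, 5)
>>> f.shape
(5, 5)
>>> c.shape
()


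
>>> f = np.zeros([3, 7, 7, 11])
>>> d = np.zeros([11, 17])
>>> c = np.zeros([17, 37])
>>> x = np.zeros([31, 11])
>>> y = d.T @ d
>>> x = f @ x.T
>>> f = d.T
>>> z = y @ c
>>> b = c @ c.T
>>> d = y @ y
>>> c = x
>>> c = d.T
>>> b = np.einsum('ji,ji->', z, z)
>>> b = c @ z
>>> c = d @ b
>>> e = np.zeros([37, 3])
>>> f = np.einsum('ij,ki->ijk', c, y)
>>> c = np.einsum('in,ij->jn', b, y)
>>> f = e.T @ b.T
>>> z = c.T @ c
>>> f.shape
(3, 17)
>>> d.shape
(17, 17)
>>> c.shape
(17, 37)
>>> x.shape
(3, 7, 7, 31)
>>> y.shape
(17, 17)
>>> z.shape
(37, 37)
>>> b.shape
(17, 37)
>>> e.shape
(37, 3)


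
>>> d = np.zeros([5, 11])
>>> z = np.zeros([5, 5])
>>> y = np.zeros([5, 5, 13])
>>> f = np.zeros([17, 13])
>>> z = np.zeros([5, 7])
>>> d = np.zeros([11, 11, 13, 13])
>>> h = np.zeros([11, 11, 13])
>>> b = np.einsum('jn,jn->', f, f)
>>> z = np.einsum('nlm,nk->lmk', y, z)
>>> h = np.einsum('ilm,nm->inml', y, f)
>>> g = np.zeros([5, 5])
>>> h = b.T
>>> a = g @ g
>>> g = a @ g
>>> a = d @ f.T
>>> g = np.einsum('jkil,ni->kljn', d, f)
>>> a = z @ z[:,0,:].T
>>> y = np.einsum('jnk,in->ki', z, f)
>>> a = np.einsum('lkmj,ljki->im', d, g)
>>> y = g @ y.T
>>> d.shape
(11, 11, 13, 13)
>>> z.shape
(5, 13, 7)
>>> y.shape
(11, 13, 11, 7)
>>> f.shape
(17, 13)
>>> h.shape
()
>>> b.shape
()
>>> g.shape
(11, 13, 11, 17)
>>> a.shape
(17, 13)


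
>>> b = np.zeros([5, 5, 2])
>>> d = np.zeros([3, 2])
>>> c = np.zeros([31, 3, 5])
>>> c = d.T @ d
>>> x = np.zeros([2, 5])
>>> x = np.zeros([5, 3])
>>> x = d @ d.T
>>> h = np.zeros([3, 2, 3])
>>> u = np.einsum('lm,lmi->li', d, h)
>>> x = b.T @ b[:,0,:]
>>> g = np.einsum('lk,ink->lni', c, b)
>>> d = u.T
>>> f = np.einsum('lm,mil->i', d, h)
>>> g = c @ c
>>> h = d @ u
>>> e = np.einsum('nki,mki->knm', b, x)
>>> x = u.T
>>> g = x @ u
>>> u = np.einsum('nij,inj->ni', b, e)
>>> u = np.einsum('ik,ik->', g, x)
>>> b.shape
(5, 5, 2)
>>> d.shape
(3, 3)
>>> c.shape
(2, 2)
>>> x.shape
(3, 3)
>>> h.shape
(3, 3)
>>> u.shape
()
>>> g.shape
(3, 3)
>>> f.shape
(2,)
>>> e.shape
(5, 5, 2)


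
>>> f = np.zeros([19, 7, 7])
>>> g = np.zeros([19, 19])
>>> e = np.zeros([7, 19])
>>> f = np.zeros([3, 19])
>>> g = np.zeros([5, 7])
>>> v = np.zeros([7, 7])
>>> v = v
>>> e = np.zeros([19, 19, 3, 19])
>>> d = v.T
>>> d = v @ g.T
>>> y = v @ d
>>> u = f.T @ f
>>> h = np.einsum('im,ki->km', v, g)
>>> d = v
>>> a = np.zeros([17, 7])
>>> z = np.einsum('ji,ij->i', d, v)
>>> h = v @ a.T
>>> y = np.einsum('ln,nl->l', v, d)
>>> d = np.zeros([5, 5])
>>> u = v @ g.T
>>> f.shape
(3, 19)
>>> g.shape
(5, 7)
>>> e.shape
(19, 19, 3, 19)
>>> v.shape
(7, 7)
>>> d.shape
(5, 5)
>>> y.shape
(7,)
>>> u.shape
(7, 5)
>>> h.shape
(7, 17)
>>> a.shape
(17, 7)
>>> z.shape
(7,)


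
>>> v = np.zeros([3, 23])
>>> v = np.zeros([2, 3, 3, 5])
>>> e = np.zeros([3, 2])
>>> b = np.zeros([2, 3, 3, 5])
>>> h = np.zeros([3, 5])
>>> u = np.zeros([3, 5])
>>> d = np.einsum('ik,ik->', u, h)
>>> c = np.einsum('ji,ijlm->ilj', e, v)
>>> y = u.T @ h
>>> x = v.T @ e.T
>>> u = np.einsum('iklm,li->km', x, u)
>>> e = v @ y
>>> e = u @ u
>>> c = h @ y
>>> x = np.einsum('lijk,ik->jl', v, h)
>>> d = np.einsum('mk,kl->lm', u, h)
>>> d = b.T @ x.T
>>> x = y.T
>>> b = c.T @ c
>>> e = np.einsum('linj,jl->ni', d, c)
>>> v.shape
(2, 3, 3, 5)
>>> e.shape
(3, 3)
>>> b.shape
(5, 5)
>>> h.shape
(3, 5)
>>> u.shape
(3, 3)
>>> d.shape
(5, 3, 3, 3)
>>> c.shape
(3, 5)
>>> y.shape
(5, 5)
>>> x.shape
(5, 5)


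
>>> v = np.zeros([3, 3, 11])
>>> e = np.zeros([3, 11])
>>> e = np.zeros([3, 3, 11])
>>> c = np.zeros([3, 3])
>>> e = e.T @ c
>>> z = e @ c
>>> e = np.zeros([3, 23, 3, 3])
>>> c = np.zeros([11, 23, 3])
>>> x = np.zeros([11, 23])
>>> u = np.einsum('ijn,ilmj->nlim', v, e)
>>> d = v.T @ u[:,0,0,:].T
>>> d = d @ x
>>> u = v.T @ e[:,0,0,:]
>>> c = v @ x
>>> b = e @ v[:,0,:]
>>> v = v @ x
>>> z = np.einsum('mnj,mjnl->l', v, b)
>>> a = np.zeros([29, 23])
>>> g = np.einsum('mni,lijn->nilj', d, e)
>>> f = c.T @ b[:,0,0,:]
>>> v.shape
(3, 3, 23)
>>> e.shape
(3, 23, 3, 3)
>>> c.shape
(3, 3, 23)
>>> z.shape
(11,)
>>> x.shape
(11, 23)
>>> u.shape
(11, 3, 3)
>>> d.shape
(11, 3, 23)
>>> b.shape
(3, 23, 3, 11)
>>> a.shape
(29, 23)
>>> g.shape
(3, 23, 3, 3)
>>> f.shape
(23, 3, 11)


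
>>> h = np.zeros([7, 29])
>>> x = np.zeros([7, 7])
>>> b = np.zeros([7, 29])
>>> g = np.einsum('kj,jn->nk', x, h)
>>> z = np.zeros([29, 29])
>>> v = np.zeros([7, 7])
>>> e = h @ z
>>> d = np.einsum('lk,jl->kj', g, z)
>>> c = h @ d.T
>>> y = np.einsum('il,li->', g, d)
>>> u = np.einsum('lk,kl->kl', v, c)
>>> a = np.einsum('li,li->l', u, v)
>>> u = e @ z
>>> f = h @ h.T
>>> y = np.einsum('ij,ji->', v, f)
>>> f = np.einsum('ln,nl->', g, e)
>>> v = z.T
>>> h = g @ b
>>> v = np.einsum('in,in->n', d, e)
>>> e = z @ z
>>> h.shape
(29, 29)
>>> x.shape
(7, 7)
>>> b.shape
(7, 29)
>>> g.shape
(29, 7)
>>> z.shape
(29, 29)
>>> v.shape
(29,)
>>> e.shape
(29, 29)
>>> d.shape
(7, 29)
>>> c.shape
(7, 7)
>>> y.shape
()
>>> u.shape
(7, 29)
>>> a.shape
(7,)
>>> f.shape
()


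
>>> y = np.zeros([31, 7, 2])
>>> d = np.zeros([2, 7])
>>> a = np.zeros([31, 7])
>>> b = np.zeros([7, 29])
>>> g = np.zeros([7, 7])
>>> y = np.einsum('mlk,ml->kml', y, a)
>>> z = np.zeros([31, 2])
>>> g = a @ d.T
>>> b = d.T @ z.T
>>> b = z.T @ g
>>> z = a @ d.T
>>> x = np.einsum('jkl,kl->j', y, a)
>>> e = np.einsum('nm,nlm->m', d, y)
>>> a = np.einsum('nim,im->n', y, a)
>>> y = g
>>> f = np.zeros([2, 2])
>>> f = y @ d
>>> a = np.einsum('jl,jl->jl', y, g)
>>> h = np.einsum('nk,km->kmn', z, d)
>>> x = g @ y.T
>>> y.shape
(31, 2)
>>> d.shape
(2, 7)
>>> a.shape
(31, 2)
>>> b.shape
(2, 2)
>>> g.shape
(31, 2)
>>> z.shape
(31, 2)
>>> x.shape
(31, 31)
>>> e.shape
(7,)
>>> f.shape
(31, 7)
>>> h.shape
(2, 7, 31)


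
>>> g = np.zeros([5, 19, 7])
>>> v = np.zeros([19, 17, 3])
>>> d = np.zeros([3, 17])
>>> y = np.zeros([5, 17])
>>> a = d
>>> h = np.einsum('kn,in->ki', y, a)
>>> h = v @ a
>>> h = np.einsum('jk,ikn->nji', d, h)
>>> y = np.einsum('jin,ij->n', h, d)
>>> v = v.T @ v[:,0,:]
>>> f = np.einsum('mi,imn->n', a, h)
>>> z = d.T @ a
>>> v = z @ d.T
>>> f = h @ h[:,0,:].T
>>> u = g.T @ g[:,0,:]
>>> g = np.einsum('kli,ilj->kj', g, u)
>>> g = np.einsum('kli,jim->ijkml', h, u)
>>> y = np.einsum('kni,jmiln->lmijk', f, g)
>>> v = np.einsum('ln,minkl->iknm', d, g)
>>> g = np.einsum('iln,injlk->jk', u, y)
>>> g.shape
(17, 17)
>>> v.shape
(7, 7, 17, 19)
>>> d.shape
(3, 17)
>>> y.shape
(7, 7, 17, 19, 17)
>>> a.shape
(3, 17)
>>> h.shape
(17, 3, 19)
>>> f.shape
(17, 3, 17)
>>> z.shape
(17, 17)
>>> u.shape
(7, 19, 7)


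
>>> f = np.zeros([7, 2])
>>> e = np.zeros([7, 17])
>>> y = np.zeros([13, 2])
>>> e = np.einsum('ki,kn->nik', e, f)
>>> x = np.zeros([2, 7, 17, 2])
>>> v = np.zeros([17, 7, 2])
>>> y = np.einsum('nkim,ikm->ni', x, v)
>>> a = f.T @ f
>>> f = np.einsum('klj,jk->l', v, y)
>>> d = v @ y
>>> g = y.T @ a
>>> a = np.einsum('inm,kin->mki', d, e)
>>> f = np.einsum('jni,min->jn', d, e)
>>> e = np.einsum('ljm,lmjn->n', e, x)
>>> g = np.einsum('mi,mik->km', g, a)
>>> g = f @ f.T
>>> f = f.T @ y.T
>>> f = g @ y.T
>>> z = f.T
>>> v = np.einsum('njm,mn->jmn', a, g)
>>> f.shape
(17, 2)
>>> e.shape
(2,)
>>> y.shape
(2, 17)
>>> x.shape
(2, 7, 17, 2)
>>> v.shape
(2, 17, 17)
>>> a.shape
(17, 2, 17)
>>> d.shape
(17, 7, 17)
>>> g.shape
(17, 17)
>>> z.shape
(2, 17)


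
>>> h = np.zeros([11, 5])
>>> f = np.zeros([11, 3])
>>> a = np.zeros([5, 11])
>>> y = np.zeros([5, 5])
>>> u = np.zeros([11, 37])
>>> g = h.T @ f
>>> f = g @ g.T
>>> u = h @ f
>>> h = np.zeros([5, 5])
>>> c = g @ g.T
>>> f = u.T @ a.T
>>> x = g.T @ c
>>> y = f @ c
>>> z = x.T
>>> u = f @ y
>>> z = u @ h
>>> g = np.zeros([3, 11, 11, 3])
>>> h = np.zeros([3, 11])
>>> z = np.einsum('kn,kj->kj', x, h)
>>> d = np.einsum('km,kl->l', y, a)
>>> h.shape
(3, 11)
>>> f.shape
(5, 5)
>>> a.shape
(5, 11)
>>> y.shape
(5, 5)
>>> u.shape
(5, 5)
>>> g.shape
(3, 11, 11, 3)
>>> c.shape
(5, 5)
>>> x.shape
(3, 5)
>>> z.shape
(3, 11)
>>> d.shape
(11,)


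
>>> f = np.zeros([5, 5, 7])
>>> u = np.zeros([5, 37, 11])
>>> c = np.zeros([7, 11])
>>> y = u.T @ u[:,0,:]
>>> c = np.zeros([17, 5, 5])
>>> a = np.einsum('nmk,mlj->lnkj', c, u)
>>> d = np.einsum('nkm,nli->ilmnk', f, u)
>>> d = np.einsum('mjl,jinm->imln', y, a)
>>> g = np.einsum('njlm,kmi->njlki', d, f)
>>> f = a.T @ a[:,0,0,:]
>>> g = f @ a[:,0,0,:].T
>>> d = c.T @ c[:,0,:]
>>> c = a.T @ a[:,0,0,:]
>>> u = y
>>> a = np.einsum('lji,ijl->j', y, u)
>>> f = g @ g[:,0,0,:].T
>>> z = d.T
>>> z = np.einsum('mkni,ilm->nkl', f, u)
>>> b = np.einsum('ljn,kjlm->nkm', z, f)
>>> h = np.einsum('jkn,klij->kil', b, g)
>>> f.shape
(11, 5, 17, 11)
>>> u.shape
(11, 37, 11)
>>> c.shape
(11, 5, 17, 11)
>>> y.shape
(11, 37, 11)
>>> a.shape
(37,)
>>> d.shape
(5, 5, 5)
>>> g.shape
(11, 5, 17, 37)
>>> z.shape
(17, 5, 37)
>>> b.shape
(37, 11, 11)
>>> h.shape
(11, 17, 5)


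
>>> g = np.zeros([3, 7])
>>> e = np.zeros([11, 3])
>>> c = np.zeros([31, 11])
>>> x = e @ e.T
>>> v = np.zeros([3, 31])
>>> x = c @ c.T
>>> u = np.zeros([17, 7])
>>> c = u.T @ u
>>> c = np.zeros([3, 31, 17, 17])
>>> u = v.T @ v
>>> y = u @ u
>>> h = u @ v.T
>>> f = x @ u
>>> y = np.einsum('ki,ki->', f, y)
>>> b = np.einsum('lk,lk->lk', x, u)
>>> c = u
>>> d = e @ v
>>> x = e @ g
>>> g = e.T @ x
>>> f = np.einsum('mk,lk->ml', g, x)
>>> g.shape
(3, 7)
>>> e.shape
(11, 3)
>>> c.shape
(31, 31)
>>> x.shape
(11, 7)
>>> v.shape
(3, 31)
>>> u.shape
(31, 31)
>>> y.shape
()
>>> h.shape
(31, 3)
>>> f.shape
(3, 11)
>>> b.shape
(31, 31)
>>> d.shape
(11, 31)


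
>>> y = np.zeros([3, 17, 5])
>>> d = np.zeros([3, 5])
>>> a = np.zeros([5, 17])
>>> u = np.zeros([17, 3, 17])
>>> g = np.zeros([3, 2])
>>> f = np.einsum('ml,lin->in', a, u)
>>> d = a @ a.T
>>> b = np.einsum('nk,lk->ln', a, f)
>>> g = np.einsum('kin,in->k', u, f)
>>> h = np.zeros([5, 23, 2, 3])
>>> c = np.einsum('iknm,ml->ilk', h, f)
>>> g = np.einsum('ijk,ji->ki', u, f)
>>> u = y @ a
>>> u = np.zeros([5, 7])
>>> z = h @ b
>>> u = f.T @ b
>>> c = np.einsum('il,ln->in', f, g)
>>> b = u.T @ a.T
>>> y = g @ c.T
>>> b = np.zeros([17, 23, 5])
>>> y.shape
(17, 3)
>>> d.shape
(5, 5)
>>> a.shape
(5, 17)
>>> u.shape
(17, 5)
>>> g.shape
(17, 17)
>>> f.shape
(3, 17)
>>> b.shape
(17, 23, 5)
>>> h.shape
(5, 23, 2, 3)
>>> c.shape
(3, 17)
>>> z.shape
(5, 23, 2, 5)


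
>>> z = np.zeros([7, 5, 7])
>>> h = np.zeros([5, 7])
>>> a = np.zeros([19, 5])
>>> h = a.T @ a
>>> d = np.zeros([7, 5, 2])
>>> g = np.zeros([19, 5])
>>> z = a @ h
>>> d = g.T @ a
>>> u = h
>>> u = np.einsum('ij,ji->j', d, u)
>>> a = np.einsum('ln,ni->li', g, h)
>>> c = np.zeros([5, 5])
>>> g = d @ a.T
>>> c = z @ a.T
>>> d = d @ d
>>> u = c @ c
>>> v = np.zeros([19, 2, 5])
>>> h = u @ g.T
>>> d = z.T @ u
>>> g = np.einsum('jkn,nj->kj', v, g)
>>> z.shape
(19, 5)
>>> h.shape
(19, 5)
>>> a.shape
(19, 5)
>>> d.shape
(5, 19)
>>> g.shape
(2, 19)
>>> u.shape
(19, 19)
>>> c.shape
(19, 19)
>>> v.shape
(19, 2, 5)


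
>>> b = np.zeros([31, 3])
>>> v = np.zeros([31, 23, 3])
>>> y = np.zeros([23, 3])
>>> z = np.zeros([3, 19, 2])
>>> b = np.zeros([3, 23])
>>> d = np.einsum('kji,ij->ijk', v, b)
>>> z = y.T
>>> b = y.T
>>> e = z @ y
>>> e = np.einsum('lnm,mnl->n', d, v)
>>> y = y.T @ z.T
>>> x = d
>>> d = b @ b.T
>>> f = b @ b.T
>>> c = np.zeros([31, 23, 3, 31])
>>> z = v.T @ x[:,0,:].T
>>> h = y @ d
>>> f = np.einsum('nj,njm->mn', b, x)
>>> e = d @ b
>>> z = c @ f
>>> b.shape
(3, 23)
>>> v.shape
(31, 23, 3)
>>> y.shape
(3, 3)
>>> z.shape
(31, 23, 3, 3)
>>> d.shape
(3, 3)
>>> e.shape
(3, 23)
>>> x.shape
(3, 23, 31)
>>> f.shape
(31, 3)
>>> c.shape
(31, 23, 3, 31)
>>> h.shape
(3, 3)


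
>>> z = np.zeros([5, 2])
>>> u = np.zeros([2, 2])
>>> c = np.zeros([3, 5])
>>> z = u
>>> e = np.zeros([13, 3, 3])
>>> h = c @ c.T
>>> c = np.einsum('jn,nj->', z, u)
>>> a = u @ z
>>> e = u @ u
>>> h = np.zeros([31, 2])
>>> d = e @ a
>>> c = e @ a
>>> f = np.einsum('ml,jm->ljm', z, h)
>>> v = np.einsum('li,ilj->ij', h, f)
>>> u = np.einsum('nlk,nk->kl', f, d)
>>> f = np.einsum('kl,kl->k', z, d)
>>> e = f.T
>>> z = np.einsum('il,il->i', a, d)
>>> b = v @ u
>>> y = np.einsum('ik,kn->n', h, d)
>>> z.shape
(2,)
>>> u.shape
(2, 31)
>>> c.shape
(2, 2)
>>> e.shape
(2,)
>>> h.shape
(31, 2)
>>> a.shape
(2, 2)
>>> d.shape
(2, 2)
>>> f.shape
(2,)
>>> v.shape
(2, 2)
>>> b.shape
(2, 31)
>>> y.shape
(2,)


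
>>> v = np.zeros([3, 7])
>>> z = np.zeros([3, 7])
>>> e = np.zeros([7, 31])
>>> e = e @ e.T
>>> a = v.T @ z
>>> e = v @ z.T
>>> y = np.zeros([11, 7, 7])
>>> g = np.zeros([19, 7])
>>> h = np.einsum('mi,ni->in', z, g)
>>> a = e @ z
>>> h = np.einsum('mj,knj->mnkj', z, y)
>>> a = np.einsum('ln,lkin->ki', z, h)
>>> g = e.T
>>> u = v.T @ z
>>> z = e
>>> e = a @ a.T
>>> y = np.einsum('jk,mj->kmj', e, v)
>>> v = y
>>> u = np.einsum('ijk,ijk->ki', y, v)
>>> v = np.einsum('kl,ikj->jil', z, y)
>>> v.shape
(7, 7, 3)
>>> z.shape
(3, 3)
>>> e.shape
(7, 7)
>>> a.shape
(7, 11)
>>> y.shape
(7, 3, 7)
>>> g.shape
(3, 3)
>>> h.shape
(3, 7, 11, 7)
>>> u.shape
(7, 7)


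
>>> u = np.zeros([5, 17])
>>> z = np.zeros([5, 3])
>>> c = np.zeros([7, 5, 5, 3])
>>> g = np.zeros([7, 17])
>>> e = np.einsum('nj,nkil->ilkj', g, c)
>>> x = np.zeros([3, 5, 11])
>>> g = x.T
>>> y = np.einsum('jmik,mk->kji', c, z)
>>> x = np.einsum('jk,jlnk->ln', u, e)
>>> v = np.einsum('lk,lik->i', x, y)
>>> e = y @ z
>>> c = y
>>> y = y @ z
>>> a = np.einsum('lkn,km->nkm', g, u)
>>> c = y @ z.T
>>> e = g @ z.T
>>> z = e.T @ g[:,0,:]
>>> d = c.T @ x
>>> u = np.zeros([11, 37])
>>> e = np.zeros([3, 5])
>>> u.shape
(11, 37)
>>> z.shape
(5, 5, 3)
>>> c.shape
(3, 7, 5)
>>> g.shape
(11, 5, 3)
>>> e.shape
(3, 5)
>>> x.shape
(3, 5)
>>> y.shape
(3, 7, 3)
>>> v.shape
(7,)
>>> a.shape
(3, 5, 17)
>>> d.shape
(5, 7, 5)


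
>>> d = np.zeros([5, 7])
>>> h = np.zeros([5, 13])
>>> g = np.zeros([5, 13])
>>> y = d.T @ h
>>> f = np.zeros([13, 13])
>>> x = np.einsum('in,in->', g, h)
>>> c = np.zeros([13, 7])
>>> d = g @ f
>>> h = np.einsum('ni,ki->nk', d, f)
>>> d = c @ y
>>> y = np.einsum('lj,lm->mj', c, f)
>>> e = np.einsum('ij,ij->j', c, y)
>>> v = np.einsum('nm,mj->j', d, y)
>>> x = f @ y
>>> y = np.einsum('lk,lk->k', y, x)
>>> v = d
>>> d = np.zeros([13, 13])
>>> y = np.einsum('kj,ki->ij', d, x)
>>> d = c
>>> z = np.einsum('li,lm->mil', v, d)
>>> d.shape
(13, 7)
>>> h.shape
(5, 13)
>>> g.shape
(5, 13)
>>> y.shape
(7, 13)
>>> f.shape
(13, 13)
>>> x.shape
(13, 7)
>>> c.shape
(13, 7)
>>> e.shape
(7,)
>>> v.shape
(13, 13)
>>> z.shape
(7, 13, 13)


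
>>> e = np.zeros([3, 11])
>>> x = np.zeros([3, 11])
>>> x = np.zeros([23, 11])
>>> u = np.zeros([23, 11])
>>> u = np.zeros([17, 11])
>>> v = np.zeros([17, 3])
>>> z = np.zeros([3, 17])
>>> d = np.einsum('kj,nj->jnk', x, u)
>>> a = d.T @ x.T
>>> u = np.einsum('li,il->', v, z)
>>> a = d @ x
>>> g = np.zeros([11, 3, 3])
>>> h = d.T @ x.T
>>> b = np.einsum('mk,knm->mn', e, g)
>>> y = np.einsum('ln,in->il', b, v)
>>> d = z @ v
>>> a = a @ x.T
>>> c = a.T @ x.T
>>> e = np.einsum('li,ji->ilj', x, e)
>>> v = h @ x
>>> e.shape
(11, 23, 3)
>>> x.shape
(23, 11)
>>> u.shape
()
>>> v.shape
(23, 17, 11)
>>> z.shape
(3, 17)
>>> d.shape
(3, 3)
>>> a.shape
(11, 17, 23)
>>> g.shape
(11, 3, 3)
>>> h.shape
(23, 17, 23)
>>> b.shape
(3, 3)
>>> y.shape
(17, 3)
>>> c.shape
(23, 17, 23)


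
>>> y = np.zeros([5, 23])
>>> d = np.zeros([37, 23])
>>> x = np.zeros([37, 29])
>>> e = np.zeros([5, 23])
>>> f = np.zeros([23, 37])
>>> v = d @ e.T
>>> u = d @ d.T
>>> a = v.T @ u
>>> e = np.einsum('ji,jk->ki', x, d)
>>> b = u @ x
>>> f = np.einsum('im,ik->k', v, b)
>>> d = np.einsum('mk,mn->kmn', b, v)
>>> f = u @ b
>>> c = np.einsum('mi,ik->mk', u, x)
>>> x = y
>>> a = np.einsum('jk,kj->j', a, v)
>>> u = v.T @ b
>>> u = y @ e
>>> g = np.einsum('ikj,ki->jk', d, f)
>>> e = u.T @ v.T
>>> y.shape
(5, 23)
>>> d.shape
(29, 37, 5)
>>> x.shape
(5, 23)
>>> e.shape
(29, 37)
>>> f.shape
(37, 29)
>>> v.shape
(37, 5)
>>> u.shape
(5, 29)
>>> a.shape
(5,)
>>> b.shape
(37, 29)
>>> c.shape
(37, 29)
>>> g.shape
(5, 37)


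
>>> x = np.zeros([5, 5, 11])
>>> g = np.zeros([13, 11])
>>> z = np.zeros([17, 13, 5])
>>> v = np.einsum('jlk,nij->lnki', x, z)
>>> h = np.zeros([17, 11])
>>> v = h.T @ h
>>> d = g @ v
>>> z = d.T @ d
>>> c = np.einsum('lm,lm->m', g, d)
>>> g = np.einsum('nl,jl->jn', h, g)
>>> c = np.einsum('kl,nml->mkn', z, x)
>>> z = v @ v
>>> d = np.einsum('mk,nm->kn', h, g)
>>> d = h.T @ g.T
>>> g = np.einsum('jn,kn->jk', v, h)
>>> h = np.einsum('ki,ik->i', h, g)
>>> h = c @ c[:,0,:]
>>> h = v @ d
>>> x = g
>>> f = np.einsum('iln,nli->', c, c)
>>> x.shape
(11, 17)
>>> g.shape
(11, 17)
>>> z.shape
(11, 11)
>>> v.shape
(11, 11)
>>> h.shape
(11, 13)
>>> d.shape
(11, 13)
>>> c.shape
(5, 11, 5)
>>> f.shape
()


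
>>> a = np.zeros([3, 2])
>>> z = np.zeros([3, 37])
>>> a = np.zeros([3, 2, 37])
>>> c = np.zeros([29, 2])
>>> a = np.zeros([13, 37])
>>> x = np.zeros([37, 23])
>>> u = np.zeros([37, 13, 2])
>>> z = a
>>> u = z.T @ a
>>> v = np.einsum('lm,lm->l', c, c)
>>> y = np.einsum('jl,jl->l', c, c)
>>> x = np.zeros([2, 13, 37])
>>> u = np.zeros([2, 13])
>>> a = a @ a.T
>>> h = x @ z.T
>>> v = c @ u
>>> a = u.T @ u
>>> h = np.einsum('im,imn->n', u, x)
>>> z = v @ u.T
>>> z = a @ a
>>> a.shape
(13, 13)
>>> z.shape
(13, 13)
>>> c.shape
(29, 2)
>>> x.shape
(2, 13, 37)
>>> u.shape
(2, 13)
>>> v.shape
(29, 13)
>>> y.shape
(2,)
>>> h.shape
(37,)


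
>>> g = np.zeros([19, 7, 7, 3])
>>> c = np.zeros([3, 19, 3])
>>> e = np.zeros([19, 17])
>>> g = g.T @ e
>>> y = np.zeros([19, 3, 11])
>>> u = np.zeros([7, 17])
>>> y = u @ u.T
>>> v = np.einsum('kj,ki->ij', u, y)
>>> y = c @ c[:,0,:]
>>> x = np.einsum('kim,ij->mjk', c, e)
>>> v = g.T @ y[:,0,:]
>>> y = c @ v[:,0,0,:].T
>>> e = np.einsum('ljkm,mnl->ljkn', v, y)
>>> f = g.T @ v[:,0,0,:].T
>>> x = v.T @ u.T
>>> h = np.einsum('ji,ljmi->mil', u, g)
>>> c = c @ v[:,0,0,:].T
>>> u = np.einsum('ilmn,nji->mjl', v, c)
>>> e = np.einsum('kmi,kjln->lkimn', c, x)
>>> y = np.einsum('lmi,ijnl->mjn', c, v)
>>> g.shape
(3, 7, 7, 17)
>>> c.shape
(3, 19, 17)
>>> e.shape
(7, 3, 17, 19, 7)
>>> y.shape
(19, 7, 7)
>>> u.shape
(7, 19, 7)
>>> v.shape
(17, 7, 7, 3)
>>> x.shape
(3, 7, 7, 7)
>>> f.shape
(17, 7, 7, 17)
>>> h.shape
(7, 17, 3)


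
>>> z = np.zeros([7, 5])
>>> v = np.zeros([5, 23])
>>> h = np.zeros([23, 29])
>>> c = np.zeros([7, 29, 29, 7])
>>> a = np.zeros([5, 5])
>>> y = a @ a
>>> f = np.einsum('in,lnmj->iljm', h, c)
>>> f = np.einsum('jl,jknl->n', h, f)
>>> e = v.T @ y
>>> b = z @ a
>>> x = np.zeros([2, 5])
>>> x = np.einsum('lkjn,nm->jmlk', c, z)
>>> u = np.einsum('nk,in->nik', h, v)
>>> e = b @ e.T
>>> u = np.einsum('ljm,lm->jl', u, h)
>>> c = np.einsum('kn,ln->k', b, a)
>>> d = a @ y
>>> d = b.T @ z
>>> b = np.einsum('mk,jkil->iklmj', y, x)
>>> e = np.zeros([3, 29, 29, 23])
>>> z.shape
(7, 5)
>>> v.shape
(5, 23)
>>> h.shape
(23, 29)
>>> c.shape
(7,)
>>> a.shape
(5, 5)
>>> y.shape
(5, 5)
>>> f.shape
(7,)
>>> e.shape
(3, 29, 29, 23)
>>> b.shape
(7, 5, 29, 5, 29)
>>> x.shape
(29, 5, 7, 29)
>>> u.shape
(5, 23)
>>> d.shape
(5, 5)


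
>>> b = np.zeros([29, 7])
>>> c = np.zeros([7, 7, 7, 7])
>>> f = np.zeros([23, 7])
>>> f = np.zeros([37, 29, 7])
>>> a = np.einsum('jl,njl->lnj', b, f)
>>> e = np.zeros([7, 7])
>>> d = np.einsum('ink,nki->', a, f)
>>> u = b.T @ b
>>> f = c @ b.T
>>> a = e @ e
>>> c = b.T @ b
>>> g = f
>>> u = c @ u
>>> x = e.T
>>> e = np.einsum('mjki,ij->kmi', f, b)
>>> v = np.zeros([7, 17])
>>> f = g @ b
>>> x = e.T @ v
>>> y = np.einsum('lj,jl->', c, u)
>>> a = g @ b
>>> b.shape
(29, 7)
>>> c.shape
(7, 7)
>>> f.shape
(7, 7, 7, 7)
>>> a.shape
(7, 7, 7, 7)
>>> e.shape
(7, 7, 29)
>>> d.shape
()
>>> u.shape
(7, 7)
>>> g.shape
(7, 7, 7, 29)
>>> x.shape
(29, 7, 17)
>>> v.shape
(7, 17)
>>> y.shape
()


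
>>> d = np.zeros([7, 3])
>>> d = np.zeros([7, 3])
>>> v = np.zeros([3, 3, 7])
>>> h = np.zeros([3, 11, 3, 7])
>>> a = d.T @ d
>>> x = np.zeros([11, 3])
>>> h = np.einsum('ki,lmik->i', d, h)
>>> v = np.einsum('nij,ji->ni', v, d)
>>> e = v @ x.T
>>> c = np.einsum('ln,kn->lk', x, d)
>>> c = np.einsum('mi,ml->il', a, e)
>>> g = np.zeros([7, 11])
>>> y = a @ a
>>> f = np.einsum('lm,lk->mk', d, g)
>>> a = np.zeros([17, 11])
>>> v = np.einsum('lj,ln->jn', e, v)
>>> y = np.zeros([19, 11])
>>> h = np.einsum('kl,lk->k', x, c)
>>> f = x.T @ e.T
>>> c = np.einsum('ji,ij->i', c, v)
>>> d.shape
(7, 3)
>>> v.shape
(11, 3)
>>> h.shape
(11,)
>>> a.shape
(17, 11)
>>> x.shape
(11, 3)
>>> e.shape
(3, 11)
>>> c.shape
(11,)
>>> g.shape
(7, 11)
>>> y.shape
(19, 11)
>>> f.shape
(3, 3)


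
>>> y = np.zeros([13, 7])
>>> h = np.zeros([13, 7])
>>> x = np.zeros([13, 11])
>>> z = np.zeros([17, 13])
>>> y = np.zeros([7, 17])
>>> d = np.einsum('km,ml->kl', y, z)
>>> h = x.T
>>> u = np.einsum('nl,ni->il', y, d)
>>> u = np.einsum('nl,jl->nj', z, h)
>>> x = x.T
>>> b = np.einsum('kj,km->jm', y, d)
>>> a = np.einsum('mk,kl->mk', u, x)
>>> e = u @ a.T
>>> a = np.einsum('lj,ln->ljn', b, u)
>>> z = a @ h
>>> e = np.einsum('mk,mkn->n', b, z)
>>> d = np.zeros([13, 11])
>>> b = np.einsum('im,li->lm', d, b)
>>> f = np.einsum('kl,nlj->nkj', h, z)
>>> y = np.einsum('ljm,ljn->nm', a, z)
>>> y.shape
(13, 11)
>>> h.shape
(11, 13)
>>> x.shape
(11, 13)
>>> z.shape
(17, 13, 13)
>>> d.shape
(13, 11)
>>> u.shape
(17, 11)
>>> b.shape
(17, 11)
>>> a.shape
(17, 13, 11)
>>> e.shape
(13,)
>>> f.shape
(17, 11, 13)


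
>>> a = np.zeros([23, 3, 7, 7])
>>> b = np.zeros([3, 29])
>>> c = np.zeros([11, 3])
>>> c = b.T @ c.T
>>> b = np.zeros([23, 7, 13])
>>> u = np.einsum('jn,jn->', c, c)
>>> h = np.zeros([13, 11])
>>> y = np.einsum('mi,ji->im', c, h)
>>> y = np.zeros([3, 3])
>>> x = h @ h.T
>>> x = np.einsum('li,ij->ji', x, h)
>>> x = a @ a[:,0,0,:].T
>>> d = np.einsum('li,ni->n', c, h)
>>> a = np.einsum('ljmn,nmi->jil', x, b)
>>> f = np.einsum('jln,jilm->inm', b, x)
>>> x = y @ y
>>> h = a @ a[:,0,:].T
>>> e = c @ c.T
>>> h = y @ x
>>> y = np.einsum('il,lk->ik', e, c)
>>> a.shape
(3, 13, 23)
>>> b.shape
(23, 7, 13)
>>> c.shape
(29, 11)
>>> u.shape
()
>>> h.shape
(3, 3)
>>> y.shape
(29, 11)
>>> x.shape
(3, 3)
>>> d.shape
(13,)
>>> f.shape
(3, 13, 23)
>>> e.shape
(29, 29)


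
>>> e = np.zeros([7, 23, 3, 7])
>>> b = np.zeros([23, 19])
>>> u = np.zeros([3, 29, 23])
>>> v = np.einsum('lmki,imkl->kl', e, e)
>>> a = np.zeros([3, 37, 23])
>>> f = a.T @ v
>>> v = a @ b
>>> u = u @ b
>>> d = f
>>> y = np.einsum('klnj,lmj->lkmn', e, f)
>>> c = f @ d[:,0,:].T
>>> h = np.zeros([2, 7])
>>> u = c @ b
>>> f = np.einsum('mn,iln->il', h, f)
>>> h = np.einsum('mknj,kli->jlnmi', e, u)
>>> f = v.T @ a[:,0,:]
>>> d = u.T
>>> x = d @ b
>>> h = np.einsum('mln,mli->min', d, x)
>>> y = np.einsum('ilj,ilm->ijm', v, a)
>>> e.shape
(7, 23, 3, 7)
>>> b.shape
(23, 19)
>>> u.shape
(23, 37, 19)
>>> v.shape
(3, 37, 19)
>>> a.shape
(3, 37, 23)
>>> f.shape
(19, 37, 23)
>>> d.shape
(19, 37, 23)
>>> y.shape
(3, 19, 23)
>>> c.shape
(23, 37, 23)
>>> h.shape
(19, 19, 23)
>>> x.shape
(19, 37, 19)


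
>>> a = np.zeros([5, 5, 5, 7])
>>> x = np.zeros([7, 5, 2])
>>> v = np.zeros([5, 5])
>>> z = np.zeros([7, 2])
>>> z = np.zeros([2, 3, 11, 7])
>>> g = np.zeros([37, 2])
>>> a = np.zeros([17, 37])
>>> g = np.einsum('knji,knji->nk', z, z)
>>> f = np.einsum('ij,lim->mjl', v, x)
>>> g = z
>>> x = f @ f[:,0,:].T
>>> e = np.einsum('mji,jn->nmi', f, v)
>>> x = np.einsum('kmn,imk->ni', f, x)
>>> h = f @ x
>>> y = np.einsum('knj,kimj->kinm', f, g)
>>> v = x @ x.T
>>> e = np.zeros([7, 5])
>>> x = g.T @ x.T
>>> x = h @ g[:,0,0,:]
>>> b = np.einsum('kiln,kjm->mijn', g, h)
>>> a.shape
(17, 37)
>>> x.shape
(2, 5, 7)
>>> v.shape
(7, 7)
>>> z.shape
(2, 3, 11, 7)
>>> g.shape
(2, 3, 11, 7)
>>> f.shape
(2, 5, 7)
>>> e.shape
(7, 5)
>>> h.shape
(2, 5, 2)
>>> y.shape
(2, 3, 5, 11)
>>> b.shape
(2, 3, 5, 7)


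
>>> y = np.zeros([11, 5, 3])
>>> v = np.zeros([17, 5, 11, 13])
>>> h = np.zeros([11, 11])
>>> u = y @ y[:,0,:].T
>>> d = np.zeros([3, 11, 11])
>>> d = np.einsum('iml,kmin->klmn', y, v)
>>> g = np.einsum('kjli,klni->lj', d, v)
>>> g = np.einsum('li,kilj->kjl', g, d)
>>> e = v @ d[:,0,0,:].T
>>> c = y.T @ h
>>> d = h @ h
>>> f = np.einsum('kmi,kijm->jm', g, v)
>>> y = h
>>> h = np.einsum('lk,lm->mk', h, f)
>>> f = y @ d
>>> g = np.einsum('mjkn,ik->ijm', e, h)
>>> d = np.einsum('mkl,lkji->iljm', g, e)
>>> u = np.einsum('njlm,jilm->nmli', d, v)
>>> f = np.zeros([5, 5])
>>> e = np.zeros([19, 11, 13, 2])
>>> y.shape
(11, 11)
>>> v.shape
(17, 5, 11, 13)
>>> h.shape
(13, 11)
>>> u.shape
(17, 13, 11, 5)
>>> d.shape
(17, 17, 11, 13)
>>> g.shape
(13, 5, 17)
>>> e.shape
(19, 11, 13, 2)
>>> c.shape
(3, 5, 11)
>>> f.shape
(5, 5)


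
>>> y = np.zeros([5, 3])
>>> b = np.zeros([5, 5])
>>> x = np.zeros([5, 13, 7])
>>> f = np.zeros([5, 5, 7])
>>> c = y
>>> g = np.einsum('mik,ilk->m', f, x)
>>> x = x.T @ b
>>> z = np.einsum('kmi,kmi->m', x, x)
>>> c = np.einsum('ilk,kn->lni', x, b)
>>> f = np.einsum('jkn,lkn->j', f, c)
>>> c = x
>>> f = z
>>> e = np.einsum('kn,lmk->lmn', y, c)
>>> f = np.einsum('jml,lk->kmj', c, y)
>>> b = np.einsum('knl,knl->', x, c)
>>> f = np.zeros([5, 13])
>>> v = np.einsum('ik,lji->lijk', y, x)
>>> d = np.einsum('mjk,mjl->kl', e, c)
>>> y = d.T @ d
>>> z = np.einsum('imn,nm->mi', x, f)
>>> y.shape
(5, 5)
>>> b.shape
()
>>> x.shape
(7, 13, 5)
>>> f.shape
(5, 13)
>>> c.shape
(7, 13, 5)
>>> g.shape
(5,)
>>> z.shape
(13, 7)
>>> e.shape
(7, 13, 3)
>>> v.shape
(7, 5, 13, 3)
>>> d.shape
(3, 5)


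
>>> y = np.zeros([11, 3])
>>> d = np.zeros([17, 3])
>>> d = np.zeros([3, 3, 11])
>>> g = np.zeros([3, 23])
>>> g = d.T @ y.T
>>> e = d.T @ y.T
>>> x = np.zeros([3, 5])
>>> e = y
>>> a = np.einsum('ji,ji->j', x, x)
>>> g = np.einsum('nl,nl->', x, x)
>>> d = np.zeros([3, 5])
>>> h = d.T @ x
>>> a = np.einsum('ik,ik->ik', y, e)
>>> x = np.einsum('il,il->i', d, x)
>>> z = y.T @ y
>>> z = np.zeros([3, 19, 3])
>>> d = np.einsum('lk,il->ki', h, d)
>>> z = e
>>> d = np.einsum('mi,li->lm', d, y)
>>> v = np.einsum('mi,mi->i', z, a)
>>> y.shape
(11, 3)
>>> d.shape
(11, 5)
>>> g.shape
()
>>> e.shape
(11, 3)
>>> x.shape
(3,)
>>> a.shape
(11, 3)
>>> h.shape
(5, 5)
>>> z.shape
(11, 3)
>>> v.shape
(3,)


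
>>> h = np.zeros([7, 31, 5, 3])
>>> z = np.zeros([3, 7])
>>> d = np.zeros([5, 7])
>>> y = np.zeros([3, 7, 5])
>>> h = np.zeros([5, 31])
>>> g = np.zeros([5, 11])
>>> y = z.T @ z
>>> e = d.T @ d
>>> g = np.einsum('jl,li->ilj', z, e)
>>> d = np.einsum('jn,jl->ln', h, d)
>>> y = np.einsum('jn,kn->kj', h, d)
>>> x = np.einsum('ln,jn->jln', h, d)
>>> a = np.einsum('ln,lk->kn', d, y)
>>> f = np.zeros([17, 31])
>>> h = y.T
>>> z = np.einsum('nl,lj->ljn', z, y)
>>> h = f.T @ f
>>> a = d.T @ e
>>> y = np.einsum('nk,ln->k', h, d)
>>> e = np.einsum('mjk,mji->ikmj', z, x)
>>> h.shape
(31, 31)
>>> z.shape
(7, 5, 3)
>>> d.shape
(7, 31)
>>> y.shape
(31,)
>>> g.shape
(7, 7, 3)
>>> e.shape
(31, 3, 7, 5)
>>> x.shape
(7, 5, 31)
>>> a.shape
(31, 7)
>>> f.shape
(17, 31)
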